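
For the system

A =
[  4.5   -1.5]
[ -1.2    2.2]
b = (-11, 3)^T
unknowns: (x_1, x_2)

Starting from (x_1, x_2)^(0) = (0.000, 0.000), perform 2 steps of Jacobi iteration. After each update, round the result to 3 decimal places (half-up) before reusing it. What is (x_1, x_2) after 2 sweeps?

Iteration 1:
  x_1 = (-11 - (-1.5)·0.000) / (4.5) = -2.444
  x_2 = (3 - (-1.2)·0.000) / (2.2) = 1.364
Iteration 2:
  x_1 = (-11 - (-1.5)·1.364) / (4.5) = -1.990
  x_2 = (3 - (-1.2)·-2.444) / (2.2) = 0.031

(-1.990, 0.031)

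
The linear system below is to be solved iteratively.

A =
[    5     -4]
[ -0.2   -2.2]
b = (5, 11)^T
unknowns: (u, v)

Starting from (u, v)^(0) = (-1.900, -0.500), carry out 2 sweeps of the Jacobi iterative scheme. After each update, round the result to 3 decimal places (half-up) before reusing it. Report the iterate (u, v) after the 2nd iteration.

Iteration 1:
  u = (5 - (-4)·-0.500) / (5) = 0.600
  v = (11 - (-0.2)·-1.900) / (-2.2) = -4.827
Iteration 2:
  u = (5 - (-4)·-4.827) / (5) = -2.862
  v = (11 - (-0.2)·0.600) / (-2.2) = -5.055

(-2.862, -5.055)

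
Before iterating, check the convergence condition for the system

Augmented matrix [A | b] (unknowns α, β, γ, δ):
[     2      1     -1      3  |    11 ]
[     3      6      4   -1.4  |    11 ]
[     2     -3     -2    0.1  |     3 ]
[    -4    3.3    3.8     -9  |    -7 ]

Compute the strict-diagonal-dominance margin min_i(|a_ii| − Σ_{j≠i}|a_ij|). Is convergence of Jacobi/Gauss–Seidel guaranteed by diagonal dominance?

row 1: |2| − (1+1+3) = -3
row 2: |6| − (3+4+1.4) = -2.4
row 3: |-2| − (2+3+0.1) = -3.1
row 4: |-9| − (4+3.3+3.8) = -2.1
minimum over rows = -3.1 → not strictly diagonally dominant

-3.1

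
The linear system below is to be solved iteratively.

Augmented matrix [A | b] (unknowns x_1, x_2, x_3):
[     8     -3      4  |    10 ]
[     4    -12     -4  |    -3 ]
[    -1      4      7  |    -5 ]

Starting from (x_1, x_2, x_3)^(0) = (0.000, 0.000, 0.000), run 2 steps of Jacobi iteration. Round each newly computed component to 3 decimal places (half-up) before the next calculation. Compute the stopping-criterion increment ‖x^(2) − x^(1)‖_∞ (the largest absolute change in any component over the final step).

Iteration 1:
  x_1 = (10 - (-3)·0.000 - (4)·0.000) / (8) = 1.250
  x_2 = (-3 - (4)·0.000 - (-4)·0.000) / (-12) = 0.250
  x_3 = (-5 - (-1)·0.000 - (4)·0.000) / (7) = -0.714
Iteration 2:
  x_1 = (10 - (-3)·0.250 - (4)·-0.714) / (8) = 1.701
  x_2 = (-3 - (4)·1.250 - (-4)·-0.714) / (-12) = 0.905
  x_3 = (-5 - (-1)·1.250 - (4)·0.250) / (7) = -0.679
Change: (0.451, 0.655, 0.035) → max |·| = 0.655

0.655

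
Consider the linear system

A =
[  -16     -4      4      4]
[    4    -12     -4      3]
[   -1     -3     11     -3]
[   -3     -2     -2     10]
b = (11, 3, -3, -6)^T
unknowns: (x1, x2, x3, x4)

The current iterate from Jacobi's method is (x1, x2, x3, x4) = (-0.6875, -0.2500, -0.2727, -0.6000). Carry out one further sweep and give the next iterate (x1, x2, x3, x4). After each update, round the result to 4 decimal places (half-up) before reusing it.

One sweep:
  x1 = (11 - (-4)·-0.2500 - (4)·-0.2727 - (4)·-0.6000) / (-16) = -0.8432
  x2 = (3 - (4)·-0.6875 - (-4)·-0.2727 - (3)·-0.6000) / (-12) = -0.5383
  x3 = (-3 - (-1)·-0.6875 - (-3)·-0.2500 - (-3)·-0.6000) / (11) = -0.5670
  x4 = (-6 - (-3)·-0.6875 - (-2)·-0.2500 - (-2)·-0.2727) / (10) = -0.9108

(-0.8432, -0.5383, -0.5670, -0.9108)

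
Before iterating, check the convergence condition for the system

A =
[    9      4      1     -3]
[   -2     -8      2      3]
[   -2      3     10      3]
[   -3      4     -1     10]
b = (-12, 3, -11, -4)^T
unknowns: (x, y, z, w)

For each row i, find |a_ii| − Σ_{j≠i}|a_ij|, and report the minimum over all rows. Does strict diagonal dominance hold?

1

row 1: |9| − (4+1+3) = 1
row 2: |-8| − (2+2+3) = 1
row 3: |10| − (2+3+3) = 2
row 4: |10| − (3+4+1) = 2
minimum over rows = 1 → strictly diagonally dominant (convergence guaranteed)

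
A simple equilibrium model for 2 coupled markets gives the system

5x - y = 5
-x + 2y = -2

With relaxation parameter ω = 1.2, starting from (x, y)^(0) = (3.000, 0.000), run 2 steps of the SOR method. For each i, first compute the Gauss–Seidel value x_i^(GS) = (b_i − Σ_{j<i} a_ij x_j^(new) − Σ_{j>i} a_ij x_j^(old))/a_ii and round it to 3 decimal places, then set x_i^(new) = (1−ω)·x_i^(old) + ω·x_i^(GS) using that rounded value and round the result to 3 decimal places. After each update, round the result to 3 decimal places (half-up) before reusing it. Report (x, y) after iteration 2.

Iteration 1:
  x: GS value = (5 - (-1)·0.000) / (5) = 1.000;  x ← (1−ω)·3.000 + ω·1.000 = 0.600
  y: GS value = (-2 - (-1)·0.600) / (2) = -0.700;  y ← (1−ω)·0.000 + ω·-0.700 = -0.840
Iteration 2:
  x: GS value = (5 - (-1)·-0.840) / (5) = 0.832;  x ← (1−ω)·0.600 + ω·0.832 = 0.878
  y: GS value = (-2 - (-1)·0.878) / (2) = -0.561;  y ← (1−ω)·-0.840 + ω·-0.561 = -0.505

(0.878, -0.505)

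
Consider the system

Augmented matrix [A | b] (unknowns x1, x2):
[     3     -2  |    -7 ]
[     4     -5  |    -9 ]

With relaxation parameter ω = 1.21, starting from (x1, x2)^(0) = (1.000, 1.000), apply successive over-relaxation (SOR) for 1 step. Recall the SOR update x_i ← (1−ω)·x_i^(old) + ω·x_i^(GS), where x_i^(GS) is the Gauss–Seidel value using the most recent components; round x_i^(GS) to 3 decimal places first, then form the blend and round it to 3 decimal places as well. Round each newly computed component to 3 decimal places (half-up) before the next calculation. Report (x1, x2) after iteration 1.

Iteration 1:
  x1: GS value = (-7 - (-2)·1.000) / (3) = -1.667;  x1 ← (1−ω)·1.000 + ω·-1.667 = -2.227
  x2: GS value = (-9 - (4)·-2.227) / (-5) = 0.018;  x2 ← (1−ω)·1.000 + ω·0.018 = -0.188

(-2.227, -0.188)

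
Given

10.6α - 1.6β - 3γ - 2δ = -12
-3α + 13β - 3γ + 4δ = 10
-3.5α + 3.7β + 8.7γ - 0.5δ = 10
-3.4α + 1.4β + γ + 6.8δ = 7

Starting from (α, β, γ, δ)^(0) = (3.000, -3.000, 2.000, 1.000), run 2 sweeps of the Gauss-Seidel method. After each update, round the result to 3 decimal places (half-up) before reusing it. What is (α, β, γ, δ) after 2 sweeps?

(-0.791, 0.599, 0.598, 0.423)

Iteration 1:
  α = (-12 - (-1.6)·-3.000 - (-3)·2.000 - (-2)·1.000) / (10.6) = -0.830
  β = (10 - (-3)·-0.830 - (-3)·2.000 - (4)·1.000) / (13) = 0.732
  γ = (10 - (-3.5)·-0.830 - (3.7)·0.732 - (-0.5)·1.000) / (8.7) = 0.562
  δ = (7 - (-3.4)·-0.830 - (1.4)·0.732 - (1)·0.562) / (6.8) = 0.381
Iteration 2:
  α = (-12 - (-1.6)·0.732 - (-3)·0.562 - (-2)·0.381) / (10.6) = -0.791
  β = (10 - (-3)·-0.791 - (-3)·0.562 - (4)·0.381) / (13) = 0.599
  γ = (10 - (-3.5)·-0.791 - (3.7)·0.599 - (-0.5)·0.381) / (8.7) = 0.598
  δ = (7 - (-3.4)·-0.791 - (1.4)·0.599 - (1)·0.598) / (6.8) = 0.423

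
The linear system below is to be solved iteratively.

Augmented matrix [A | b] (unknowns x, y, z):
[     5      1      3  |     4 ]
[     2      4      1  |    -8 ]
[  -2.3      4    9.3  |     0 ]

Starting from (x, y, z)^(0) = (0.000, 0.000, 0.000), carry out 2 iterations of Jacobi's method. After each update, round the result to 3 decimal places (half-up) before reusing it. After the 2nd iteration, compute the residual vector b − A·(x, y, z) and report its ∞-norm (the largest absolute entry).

2.774

Iteration 1:
  x = (4 - (1)·0.000 - (3)·0.000) / (5) = 0.800
  y = (-8 - (2)·0.000 - (1)·0.000) / (4) = -2.000
  z = (0 - (-2.3)·0.000 - (4)·0.000) / (9.3) = 0.000
Iteration 2:
  x = (4 - (1)·-2.000 - (3)·0.000) / (5) = 1.200
  y = (-8 - (2)·0.800 - (1)·0.000) / (4) = -2.400
  z = (0 - (-2.3)·0.800 - (4)·-2.000) / (9.3) = 1.058
Residual b − A·x = (-2.774, -1.858, 2.521); ∞-norm = 2.774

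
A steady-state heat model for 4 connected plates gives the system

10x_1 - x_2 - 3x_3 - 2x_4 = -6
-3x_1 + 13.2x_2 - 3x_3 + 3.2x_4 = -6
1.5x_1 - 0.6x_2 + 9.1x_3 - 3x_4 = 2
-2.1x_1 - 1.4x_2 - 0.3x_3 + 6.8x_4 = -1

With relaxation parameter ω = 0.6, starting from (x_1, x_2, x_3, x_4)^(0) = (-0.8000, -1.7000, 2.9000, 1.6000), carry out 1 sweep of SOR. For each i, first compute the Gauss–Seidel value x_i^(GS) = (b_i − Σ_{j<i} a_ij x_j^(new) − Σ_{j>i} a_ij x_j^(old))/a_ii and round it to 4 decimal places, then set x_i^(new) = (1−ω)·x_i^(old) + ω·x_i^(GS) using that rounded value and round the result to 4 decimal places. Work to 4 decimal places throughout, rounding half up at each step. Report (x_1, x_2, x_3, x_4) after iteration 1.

(-0.0680, -0.7993, 1.5835, 0.4823)

Iteration 1:
  x_1: GS value = (-6 - (-1)·-1.7000 - (-3)·2.9000 - (-2)·1.6000) / (10) = 0.4200;  x_1 ← (1−ω)·-0.8000 + ω·0.4200 = -0.0680
  x_2: GS value = (-6 - (-3)·-0.0680 - (-3)·2.9000 - (3.2)·1.6000) / (13.2) = -0.1988;  x_2 ← (1−ω)·-1.7000 + ω·-0.1988 = -0.7993
  x_3: GS value = (2 - (1.5)·-0.0680 - (-0.6)·-0.7993 - (-3)·1.6000) / (9.1) = 0.7058;  x_3 ← (1−ω)·2.9000 + ω·0.7058 = 1.5835
  x_4: GS value = (-1 - (-2.1)·-0.0680 - (-1.4)·-0.7993 - (-0.3)·1.5835) / (6.8) = -0.2628;  x_4 ← (1−ω)·1.6000 + ω·-0.2628 = 0.4823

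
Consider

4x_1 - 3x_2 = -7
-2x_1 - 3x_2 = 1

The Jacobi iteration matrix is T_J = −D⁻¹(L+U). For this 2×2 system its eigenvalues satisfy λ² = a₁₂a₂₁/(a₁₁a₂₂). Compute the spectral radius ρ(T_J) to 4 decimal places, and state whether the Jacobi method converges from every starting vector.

a₁₂a₂₁/(a₁₁a₂₂) = (-3)·(-2) / ((4)·(-3)) = -0.500000
ρ = √|-0.500000| = √0.500000 = 0.7071
ρ < 1, so Jacobi converges

0.7071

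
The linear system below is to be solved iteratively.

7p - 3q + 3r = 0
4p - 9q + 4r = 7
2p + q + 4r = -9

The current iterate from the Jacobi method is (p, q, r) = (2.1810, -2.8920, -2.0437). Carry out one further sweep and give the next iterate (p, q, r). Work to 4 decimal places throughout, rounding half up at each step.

(-0.3636, -0.7168, -2.6175)

One sweep:
  p = (0 - (-3)·-2.8920 - (3)·-2.0437) / (7) = -0.3636
  q = (7 - (4)·2.1810 - (4)·-2.0437) / (-9) = -0.7168
  r = (-9 - (2)·2.1810 - (1)·-2.8920) / (4) = -2.6175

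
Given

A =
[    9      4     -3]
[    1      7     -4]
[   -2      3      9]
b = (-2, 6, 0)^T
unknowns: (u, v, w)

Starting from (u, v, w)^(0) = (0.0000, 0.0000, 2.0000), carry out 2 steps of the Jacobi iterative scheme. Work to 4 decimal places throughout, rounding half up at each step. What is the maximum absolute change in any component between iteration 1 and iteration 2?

1.5555

Iteration 1:
  u = (-2 - (4)·0.0000 - (-3)·2.0000) / (9) = 0.4444
  v = (6 - (1)·0.0000 - (-4)·2.0000) / (7) = 2.0000
  w = (0 - (-2)·0.0000 - (3)·0.0000) / (9) = 0.0000
Iteration 2:
  u = (-2 - (4)·2.0000 - (-3)·0.0000) / (9) = -1.1111
  v = (6 - (1)·0.4444 - (-4)·0.0000) / (7) = 0.7937
  w = (0 - (-2)·0.4444 - (3)·2.0000) / (9) = -0.5679
Change: (-1.5555, -1.2063, -0.5679) → max |·| = 1.5555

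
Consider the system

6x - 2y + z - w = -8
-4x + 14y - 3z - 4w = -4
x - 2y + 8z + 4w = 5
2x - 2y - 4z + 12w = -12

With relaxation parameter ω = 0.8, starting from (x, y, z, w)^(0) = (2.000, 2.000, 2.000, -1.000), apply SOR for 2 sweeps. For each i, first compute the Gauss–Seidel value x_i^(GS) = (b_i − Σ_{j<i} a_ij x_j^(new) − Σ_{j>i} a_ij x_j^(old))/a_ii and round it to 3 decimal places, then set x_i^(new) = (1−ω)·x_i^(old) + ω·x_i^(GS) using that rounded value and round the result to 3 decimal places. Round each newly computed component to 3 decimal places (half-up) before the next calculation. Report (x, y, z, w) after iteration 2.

(-1.386, -0.398, 1.052, -0.496)

Iteration 1:
  x: GS value = (-8 - (-2)·2.000 - (1)·2.000 - (-1)·-1.000) / (6) = -1.167;  x ← (1−ω)·2.000 + ω·-1.167 = -0.534
  y: GS value = (-4 - (-4)·-0.534 - (-3)·2.000 - (-4)·-1.000) / (14) = -0.295;  y ← (1−ω)·2.000 + ω·-0.295 = 0.164
  z: GS value = (5 - (1)·-0.534 - (-2)·0.164 - (4)·-1.000) / (8) = 1.233;  z ← (1−ω)·2.000 + ω·1.233 = 1.386
  w: GS value = (-12 - (2)·-0.534 - (-2)·0.164 - (-4)·1.386) / (12) = -0.422;  w ← (1−ω)·-1.000 + ω·-0.422 = -0.538
Iteration 2:
  x: GS value = (-8 - (-2)·0.164 - (1)·1.386 - (-1)·-0.538) / (6) = -1.599;  x ← (1−ω)·-0.534 + ω·-1.599 = -1.386
  y: GS value = (-4 - (-4)·-1.386 - (-3)·1.386 - (-4)·-0.538) / (14) = -0.538;  y ← (1−ω)·0.164 + ω·-0.538 = -0.398
  z: GS value = (5 - (1)·-1.386 - (-2)·-0.398 - (4)·-0.538) / (8) = 0.968;  z ← (1−ω)·1.386 + ω·0.968 = 1.052
  w: GS value = (-12 - (2)·-1.386 - (-2)·-0.398 - (-4)·1.052) / (12) = -0.485;  w ← (1−ω)·-0.538 + ω·-0.485 = -0.496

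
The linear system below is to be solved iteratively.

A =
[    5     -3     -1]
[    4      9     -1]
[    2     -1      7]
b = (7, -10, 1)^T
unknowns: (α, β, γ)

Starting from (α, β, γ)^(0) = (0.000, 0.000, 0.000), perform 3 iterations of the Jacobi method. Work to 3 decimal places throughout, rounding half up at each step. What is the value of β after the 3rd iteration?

-1.496

Iteration 1:
  α = (7 - (-3)·0.000 - (-1)·0.000) / (5) = 1.400
  β = (-10 - (4)·0.000 - (-1)·0.000) / (9) = -1.111
  γ = (1 - (2)·0.000 - (-1)·0.000) / (7) = 0.143
Iteration 2:
  α = (7 - (-3)·-1.111 - (-1)·0.143) / (5) = 0.762
  β = (-10 - (4)·1.400 - (-1)·0.143) / (9) = -1.717
  γ = (1 - (2)·1.400 - (-1)·-1.111) / (7) = -0.416
Iteration 3:
  α = (7 - (-3)·-1.717 - (-1)·-0.416) / (5) = 0.287
  β = (-10 - (4)·0.762 - (-1)·-0.416) / (9) = -1.496
  γ = (1 - (2)·0.762 - (-1)·-1.717) / (7) = -0.320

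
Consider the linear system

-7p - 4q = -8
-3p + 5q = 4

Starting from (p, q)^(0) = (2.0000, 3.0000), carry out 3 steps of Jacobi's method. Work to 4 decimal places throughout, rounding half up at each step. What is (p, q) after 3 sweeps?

Iteration 1:
  p = (-8 - (-4)·3.0000) / (-7) = -0.5714
  q = (4 - (-3)·2.0000) / (5) = 2.0000
Iteration 2:
  p = (-8 - (-4)·2.0000) / (-7) = 0.0000
  q = (4 - (-3)·-0.5714) / (5) = 0.4572
Iteration 3:
  p = (-8 - (-4)·0.4572) / (-7) = 0.8816
  q = (4 - (-3)·0.0000) / (5) = 0.8000

(0.8816, 0.8000)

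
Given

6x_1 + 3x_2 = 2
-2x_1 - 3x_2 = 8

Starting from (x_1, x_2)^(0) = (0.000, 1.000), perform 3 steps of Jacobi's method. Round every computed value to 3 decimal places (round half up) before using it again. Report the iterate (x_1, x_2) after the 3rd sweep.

Iteration 1:
  x_1 = (2 - (3)·1.000) / (6) = -0.167
  x_2 = (8 - (-2)·0.000) / (-3) = -2.667
Iteration 2:
  x_1 = (2 - (3)·-2.667) / (6) = 1.667
  x_2 = (8 - (-2)·-0.167) / (-3) = -2.555
Iteration 3:
  x_1 = (2 - (3)·-2.555) / (6) = 1.611
  x_2 = (8 - (-2)·1.667) / (-3) = -3.778

(1.611, -3.778)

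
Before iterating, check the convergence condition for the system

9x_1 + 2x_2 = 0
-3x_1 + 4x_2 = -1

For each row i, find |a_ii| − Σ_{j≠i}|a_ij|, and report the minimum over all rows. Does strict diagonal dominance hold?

row 1: |9| − (2) = 7
row 2: |4| − (3) = 1
minimum over rows = 1 → strictly diagonally dominant (convergence guaranteed)

1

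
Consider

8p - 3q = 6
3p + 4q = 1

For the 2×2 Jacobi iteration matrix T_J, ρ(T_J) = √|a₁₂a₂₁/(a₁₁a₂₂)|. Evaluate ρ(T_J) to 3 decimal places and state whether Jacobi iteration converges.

a₁₂a₂₁/(a₁₁a₂₂) = (-3)·(3) / ((8)·(4)) = -0.281250
ρ = √|-0.281250| = √0.281250 = 0.530
ρ < 1, so Jacobi converges

0.530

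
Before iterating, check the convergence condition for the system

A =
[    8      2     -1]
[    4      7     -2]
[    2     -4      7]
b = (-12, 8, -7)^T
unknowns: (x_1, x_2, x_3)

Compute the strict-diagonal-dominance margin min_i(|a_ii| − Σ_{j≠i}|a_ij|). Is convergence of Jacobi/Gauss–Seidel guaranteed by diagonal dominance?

row 1: |8| − (2+1) = 5
row 2: |7| − (4+2) = 1
row 3: |7| − (2+4) = 1
minimum over rows = 1 → strictly diagonally dominant (convergence guaranteed)

1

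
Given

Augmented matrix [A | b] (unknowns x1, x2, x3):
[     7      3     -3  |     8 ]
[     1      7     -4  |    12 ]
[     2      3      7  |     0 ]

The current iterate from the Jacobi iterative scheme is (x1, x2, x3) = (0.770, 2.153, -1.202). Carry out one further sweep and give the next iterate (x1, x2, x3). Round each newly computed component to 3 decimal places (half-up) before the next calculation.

(-0.295, 0.917, -1.143)

One sweep:
  x1 = (8 - (3)·2.153 - (-3)·-1.202) / (7) = -0.295
  x2 = (12 - (1)·0.770 - (-4)·-1.202) / (7) = 0.917
  x3 = (0 - (2)·0.770 - (3)·2.153) / (7) = -1.143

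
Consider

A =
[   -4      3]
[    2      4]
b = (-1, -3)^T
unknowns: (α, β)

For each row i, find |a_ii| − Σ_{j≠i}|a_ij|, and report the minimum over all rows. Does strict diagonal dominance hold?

1

row 1: |-4| − (3) = 1
row 2: |4| − (2) = 2
minimum over rows = 1 → strictly diagonally dominant (convergence guaranteed)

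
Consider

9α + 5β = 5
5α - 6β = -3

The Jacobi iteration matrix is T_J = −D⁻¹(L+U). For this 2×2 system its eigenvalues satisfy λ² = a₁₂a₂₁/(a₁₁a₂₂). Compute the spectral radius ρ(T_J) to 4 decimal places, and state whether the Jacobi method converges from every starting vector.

a₁₂a₂₁/(a₁₁a₂₂) = (5)·(5) / ((9)·(-6)) = -0.462963
ρ = √|-0.462963| = √0.462963 = 0.6804
ρ < 1, so Jacobi converges

0.6804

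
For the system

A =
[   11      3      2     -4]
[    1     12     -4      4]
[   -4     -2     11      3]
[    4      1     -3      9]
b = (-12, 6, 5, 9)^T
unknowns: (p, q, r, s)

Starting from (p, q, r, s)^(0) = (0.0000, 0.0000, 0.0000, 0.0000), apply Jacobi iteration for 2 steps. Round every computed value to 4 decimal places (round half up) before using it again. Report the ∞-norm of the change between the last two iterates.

Iteration 1:
  p = (-12 - (3)·0.0000 - (2)·0.0000 - (-4)·0.0000) / (11) = -1.0909
  q = (6 - (1)·0.0000 - (-4)·0.0000 - (4)·0.0000) / (12) = 0.5000
  r = (5 - (-4)·0.0000 - (-2)·0.0000 - (3)·0.0000) / (11) = 0.4545
  s = (9 - (4)·0.0000 - (1)·0.0000 - (-3)·0.0000) / (9) = 1.0000
Iteration 2:
  p = (-12 - (3)·0.5000 - (2)·0.4545 - (-4)·1.0000) / (11) = -0.9463
  q = (6 - (1)·-1.0909 - (-4)·0.4545 - (4)·1.0000) / (12) = 0.4091
  r = (5 - (-4)·-1.0909 - (-2)·0.5000 - (3)·1.0000) / (11) = -0.1240
  s = (9 - (4)·-1.0909 - (1)·0.5000 - (-3)·0.4545) / (9) = 1.5808
Change: (0.1446, -0.0909, -0.5785, 0.5808) → max |·| = 0.5808

0.5808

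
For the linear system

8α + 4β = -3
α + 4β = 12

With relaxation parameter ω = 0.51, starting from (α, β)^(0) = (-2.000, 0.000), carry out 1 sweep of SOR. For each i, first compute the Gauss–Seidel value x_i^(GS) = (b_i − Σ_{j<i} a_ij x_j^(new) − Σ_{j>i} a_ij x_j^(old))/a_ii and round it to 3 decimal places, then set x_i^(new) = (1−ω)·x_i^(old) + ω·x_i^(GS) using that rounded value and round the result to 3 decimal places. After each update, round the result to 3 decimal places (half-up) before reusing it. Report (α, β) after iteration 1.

(-1.171, 1.679)

Iteration 1:
  α: GS value = (-3 - (4)·0.000) / (8) = -0.375;  α ← (1−ω)·-2.000 + ω·-0.375 = -1.171
  β: GS value = (12 - (1)·-1.171) / (4) = 3.293;  β ← (1−ω)·0.000 + ω·3.293 = 1.679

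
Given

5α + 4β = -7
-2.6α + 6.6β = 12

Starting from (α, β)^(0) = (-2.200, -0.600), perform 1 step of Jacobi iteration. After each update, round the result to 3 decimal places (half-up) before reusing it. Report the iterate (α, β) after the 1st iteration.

Iteration 1:
  α = (-7 - (4)·-0.600) / (5) = -0.920
  β = (12 - (-2.6)·-2.200) / (6.6) = 0.952

(-0.920, 0.952)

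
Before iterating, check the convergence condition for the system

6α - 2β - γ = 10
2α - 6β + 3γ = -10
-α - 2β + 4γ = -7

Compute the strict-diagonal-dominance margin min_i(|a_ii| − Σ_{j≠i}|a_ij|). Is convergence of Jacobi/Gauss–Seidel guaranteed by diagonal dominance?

1

row 1: |6| − (2+1) = 3
row 2: |-6| − (2+3) = 1
row 3: |4| − (1+2) = 1
minimum over rows = 1 → strictly diagonally dominant (convergence guaranteed)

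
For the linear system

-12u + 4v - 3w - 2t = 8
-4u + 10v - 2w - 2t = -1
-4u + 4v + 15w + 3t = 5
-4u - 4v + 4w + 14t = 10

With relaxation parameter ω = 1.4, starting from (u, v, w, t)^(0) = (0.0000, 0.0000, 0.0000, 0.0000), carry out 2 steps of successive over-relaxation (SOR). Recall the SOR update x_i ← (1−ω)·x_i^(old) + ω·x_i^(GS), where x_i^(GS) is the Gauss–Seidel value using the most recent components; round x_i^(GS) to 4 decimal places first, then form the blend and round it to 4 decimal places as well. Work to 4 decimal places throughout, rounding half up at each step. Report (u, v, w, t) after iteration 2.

Iteration 1:
  u: GS value = (8 - (4)·0.0000 - (-3)·0.0000 - (-2)·0.0000) / (-12) = -0.6667;  u ← (1−ω)·0.0000 + ω·-0.6667 = -0.9334
  v: GS value = (-1 - (-4)·-0.9334 - (-2)·0.0000 - (-2)·0.0000) / (10) = -0.4734;  v ← (1−ω)·0.0000 + ω·-0.4734 = -0.6628
  w: GS value = (5 - (-4)·-0.9334 - (4)·-0.6628 - (3)·0.0000) / (15) = 0.2612;  w ← (1−ω)·0.0000 + ω·0.2612 = 0.3657
  t: GS value = (10 - (-4)·-0.9334 - (-4)·-0.6628 - (4)·0.3657) / (14) = 0.1537;  t ← (1−ω)·0.0000 + ω·0.1537 = 0.2152
Iteration 2:
  u: GS value = (8 - (4)·-0.6628 - (-3)·0.3657 - (-2)·0.2152) / (-12) = -1.0149;  u ← (1−ω)·-0.9334 + ω·-1.0149 = -1.0475
  v: GS value = (-1 - (-4)·-1.0475 - (-2)·0.3657 - (-2)·0.2152) / (10) = -0.4028;  v ← (1−ω)·-0.6628 + ω·-0.4028 = -0.2988
  w: GS value = (5 - (-4)·-1.0475 - (4)·-0.2988 - (3)·0.2152) / (15) = 0.0906;  w ← (1−ω)·0.3657 + ω·0.0906 = -0.0194
  t: GS value = (10 - (-4)·-1.0475 - (-4)·-0.2988 - (4)·-0.0194) / (14) = 0.3352;  t ← (1−ω)·0.2152 + ω·0.3352 = 0.3832

(-1.0475, -0.2988, -0.0194, 0.3832)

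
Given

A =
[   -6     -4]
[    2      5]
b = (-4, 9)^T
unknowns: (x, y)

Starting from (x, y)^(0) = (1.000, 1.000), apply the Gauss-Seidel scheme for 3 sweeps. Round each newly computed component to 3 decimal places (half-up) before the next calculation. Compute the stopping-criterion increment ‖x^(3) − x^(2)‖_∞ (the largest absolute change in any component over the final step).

Iteration 1:
  x = (-4 - (-4)·1.000) / (-6) = 0.000
  y = (9 - (2)·0.000) / (5) = 1.800
Iteration 2:
  x = (-4 - (-4)·1.800) / (-6) = -0.533
  y = (9 - (2)·-0.533) / (5) = 2.013
Iteration 3:
  x = (-4 - (-4)·2.013) / (-6) = -0.675
  y = (9 - (2)·-0.675) / (5) = 2.070
Change: (-0.142, 0.057) → max |·| = 0.142

0.142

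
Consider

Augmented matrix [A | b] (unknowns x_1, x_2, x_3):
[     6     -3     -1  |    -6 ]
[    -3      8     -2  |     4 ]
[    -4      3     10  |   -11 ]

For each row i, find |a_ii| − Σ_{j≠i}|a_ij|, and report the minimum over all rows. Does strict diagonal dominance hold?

row 1: |6| − (3+1) = 2
row 2: |8| − (3+2) = 3
row 3: |10| − (4+3) = 3
minimum over rows = 2 → strictly diagonally dominant (convergence guaranteed)

2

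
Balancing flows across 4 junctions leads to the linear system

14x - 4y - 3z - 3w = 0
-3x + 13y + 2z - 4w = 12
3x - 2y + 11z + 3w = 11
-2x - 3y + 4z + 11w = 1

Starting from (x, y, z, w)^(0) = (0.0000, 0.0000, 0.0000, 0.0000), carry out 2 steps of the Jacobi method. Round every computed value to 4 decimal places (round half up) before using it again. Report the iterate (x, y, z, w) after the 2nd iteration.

(0.4975, 0.7972, 1.1430, -0.0210)

Iteration 1:
  x = (0 - (-4)·0.0000 - (-3)·0.0000 - (-3)·0.0000) / (14) = 0.0000
  y = (12 - (-3)·0.0000 - (2)·0.0000 - (-4)·0.0000) / (13) = 0.9231
  z = (11 - (3)·0.0000 - (-2)·0.0000 - (3)·0.0000) / (11) = 1.0000
  w = (1 - (-2)·0.0000 - (-3)·0.0000 - (4)·0.0000) / (11) = 0.0909
Iteration 2:
  x = (0 - (-4)·0.9231 - (-3)·1.0000 - (-3)·0.0909) / (14) = 0.4975
  y = (12 - (-3)·0.0000 - (2)·1.0000 - (-4)·0.0909) / (13) = 0.7972
  z = (11 - (3)·0.0000 - (-2)·0.9231 - (3)·0.0909) / (11) = 1.1430
  w = (1 - (-2)·0.0000 - (-3)·0.9231 - (4)·1.0000) / (11) = -0.0210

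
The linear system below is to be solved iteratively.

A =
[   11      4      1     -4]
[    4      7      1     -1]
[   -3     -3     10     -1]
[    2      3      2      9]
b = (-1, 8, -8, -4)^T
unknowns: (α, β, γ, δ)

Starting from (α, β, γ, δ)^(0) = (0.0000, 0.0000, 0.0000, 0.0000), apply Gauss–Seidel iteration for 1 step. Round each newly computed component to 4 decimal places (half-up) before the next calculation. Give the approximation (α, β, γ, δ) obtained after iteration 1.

(-0.0909, 1.1948, -0.4688, -0.7183)

Iteration 1:
  α = (-1 - (4)·0.0000 - (1)·0.0000 - (-4)·0.0000) / (11) = -0.0909
  β = (8 - (4)·-0.0909 - (1)·0.0000 - (-1)·0.0000) / (7) = 1.1948
  γ = (-8 - (-3)·-0.0909 - (-3)·1.1948 - (-1)·0.0000) / (10) = -0.4688
  δ = (-4 - (2)·-0.0909 - (3)·1.1948 - (2)·-0.4688) / (9) = -0.7183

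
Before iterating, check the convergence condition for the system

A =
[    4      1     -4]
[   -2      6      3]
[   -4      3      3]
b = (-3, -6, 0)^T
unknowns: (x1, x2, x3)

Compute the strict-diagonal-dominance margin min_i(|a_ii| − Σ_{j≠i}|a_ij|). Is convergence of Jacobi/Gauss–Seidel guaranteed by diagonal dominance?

-4

row 1: |4| − (1+4) = -1
row 2: |6| − (2+3) = 1
row 3: |3| − (4+3) = -4
minimum over rows = -4 → not strictly diagonally dominant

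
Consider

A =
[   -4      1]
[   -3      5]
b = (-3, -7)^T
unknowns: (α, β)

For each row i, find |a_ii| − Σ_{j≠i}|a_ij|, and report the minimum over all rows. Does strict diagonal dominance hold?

row 1: |-4| − (1) = 3
row 2: |5| − (3) = 2
minimum over rows = 2 → strictly diagonally dominant (convergence guaranteed)

2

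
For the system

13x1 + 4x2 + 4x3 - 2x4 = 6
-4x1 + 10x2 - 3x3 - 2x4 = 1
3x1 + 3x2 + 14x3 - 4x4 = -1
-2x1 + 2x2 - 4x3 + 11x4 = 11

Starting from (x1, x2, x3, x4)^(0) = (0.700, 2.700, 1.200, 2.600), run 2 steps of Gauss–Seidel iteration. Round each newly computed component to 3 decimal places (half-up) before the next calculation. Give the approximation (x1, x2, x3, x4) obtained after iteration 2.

Iteration 1:
  x1 = (6 - (4)·2.700 - (4)·1.200 - (-2)·2.600) / (13) = -0.338
  x2 = (1 - (-4)·-0.338 - (-3)·1.200 - (-2)·2.600) / (10) = 0.845
  x3 = (-1 - (3)·-0.338 - (3)·0.845 - (-4)·2.600) / (14) = 0.563
  x4 = (11 - (-2)·-0.338 - (2)·0.845 - (-4)·0.563) / (11) = 0.990
Iteration 2:
  x1 = (6 - (4)·0.845 - (4)·0.563 - (-2)·0.990) / (13) = 0.181
  x2 = (1 - (-4)·0.181 - (-3)·0.563 - (-2)·0.990) / (10) = 0.539
  x3 = (-1 - (3)·0.181 - (3)·0.539 - (-4)·0.990) / (14) = 0.057
  x4 = (11 - (-2)·0.181 - (2)·0.539 - (-4)·0.057) / (11) = 0.956

(0.181, 0.539, 0.057, 0.956)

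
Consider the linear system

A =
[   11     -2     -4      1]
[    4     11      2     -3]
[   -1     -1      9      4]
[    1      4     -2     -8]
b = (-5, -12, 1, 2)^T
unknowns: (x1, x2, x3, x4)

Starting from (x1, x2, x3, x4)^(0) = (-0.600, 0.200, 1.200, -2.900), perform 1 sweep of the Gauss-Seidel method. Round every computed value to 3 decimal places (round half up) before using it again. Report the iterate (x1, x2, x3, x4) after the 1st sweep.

Iteration 1:
  x1 = (-5 - (-2)·0.200 - (-4)·1.200 - (1)·-2.900) / (11) = 0.282
  x2 = (-12 - (4)·0.282 - (2)·1.200 - (-3)·-2.900) / (11) = -2.203
  x3 = (1 - (-1)·0.282 - (-1)·-2.203 - (4)·-2.900) / (9) = 1.187
  x4 = (2 - (1)·0.282 - (4)·-2.203 - (-2)·1.187) / (-8) = -1.613

(0.282, -2.203, 1.187, -1.613)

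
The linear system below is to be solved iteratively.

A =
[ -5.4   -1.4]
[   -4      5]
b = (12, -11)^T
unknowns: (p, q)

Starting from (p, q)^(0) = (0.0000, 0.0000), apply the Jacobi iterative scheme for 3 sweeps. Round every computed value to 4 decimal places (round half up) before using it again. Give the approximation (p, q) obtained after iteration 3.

Iteration 1:
  p = (12 - (-1.4)·0.0000) / (-5.4) = -2.2222
  q = (-11 - (-4)·0.0000) / (5) = -2.2000
Iteration 2:
  p = (12 - (-1.4)·-2.2000) / (-5.4) = -1.6519
  q = (-11 - (-4)·-2.2222) / (5) = -3.9778
Iteration 3:
  p = (12 - (-1.4)·-3.9778) / (-5.4) = -1.1909
  q = (-11 - (-4)·-1.6519) / (5) = -3.5215

(-1.1909, -3.5215)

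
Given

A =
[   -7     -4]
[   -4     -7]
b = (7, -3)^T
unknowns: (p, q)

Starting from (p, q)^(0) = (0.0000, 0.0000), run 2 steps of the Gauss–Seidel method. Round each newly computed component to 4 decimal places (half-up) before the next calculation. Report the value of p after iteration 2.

-1.5714

Iteration 1:
  p = (7 - (-4)·0.0000) / (-7) = -1.0000
  q = (-3 - (-4)·-1.0000) / (-7) = 1.0000
Iteration 2:
  p = (7 - (-4)·1.0000) / (-7) = -1.5714
  q = (-3 - (-4)·-1.5714) / (-7) = 1.3265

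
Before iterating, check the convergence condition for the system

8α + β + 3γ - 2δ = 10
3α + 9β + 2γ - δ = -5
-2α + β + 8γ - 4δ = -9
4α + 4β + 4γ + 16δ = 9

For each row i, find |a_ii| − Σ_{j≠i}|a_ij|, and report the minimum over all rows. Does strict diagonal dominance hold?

row 1: |8| − (1+3+2) = 2
row 2: |9| − (3+2+1) = 3
row 3: |8| − (2+1+4) = 1
row 4: |16| − (4+4+4) = 4
minimum over rows = 1 → strictly diagonally dominant (convergence guaranteed)

1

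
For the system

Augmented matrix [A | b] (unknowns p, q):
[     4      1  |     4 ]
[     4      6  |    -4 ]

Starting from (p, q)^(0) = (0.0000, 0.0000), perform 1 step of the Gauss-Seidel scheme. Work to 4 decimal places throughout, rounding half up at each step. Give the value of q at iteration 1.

Iteration 1:
  p = (4 - (1)·0.0000) / (4) = 1.0000
  q = (-4 - (4)·1.0000) / (6) = -1.3333

-1.3333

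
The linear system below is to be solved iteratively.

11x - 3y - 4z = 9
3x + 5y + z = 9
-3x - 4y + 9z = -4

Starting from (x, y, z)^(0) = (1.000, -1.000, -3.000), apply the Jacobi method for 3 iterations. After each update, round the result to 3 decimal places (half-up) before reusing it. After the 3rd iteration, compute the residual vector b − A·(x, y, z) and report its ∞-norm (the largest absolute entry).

Iteration 1:
  x = (9 - (-3)·-1.000 - (-4)·-3.000) / (11) = -0.545
  y = (9 - (3)·1.000 - (1)·-3.000) / (5) = 1.800
  z = (-4 - (-3)·1.000 - (-4)·-1.000) / (9) = -0.556
Iteration 2:
  x = (9 - (-3)·1.800 - (-4)·-0.556) / (11) = 1.107
  y = (9 - (3)·-0.545 - (1)·-0.556) / (5) = 2.238
  z = (-4 - (-3)·-0.545 - (-4)·1.800) / (9) = 0.174
Iteration 3:
  x = (9 - (-3)·2.238 - (-4)·0.174) / (11) = 1.492
  y = (9 - (3)·1.107 - (1)·0.174) / (5) = 1.101
  z = (-4 - (-3)·1.107 - (-4)·2.238) / (9) = 0.919
Residual b − A·x = (-0.433, -1.900, -3.391); ∞-norm = 3.391

3.391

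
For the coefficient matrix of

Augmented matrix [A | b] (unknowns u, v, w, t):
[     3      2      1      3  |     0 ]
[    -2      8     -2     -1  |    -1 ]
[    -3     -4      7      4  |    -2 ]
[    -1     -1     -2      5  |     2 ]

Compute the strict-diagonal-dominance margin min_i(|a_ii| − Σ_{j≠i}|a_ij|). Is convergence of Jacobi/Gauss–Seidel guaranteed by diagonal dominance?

-4

row 1: |3| − (2+1+3) = -3
row 2: |8| − (2+2+1) = 3
row 3: |7| − (3+4+4) = -4
row 4: |5| − (1+1+2) = 1
minimum over rows = -4 → not strictly diagonally dominant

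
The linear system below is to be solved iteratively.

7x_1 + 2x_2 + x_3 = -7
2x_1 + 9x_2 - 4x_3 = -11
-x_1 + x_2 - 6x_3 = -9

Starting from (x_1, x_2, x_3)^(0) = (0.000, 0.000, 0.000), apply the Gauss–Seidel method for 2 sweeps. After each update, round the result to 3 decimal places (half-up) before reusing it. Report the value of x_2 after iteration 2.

-0.349

Iteration 1:
  x_1 = (-7 - (2)·0.000 - (1)·0.000) / (7) = -1.000
  x_2 = (-11 - (2)·-1.000 - (-4)·0.000) / (9) = -1.000
  x_3 = (-9 - (-1)·-1.000 - (1)·-1.000) / (-6) = 1.500
Iteration 2:
  x_1 = (-7 - (2)·-1.000 - (1)·1.500) / (7) = -0.929
  x_2 = (-11 - (2)·-0.929 - (-4)·1.500) / (9) = -0.349
  x_3 = (-9 - (-1)·-0.929 - (1)·-0.349) / (-6) = 1.597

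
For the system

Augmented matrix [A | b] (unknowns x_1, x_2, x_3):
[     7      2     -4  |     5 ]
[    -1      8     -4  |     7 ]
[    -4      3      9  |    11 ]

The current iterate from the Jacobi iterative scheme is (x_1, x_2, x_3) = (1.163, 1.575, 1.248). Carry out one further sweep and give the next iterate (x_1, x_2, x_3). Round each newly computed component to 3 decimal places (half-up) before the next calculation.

One sweep:
  x_1 = (5 - (2)·1.575 - (-4)·1.248) / (7) = 0.977
  x_2 = (7 - (-1)·1.163 - (-4)·1.248) / (8) = 1.644
  x_3 = (11 - (-4)·1.163 - (3)·1.575) / (9) = 1.214

(0.977, 1.644, 1.214)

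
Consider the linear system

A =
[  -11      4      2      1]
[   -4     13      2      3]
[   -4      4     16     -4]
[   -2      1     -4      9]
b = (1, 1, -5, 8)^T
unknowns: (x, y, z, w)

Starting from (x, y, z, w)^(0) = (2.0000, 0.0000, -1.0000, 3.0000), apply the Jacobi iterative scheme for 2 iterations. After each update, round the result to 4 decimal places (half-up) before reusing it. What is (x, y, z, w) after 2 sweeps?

Iteration 1:
  x = (1 - (4)·0.0000 - (2)·-1.0000 - (1)·3.0000) / (-11) = 0.0000
  y = (1 - (-4)·2.0000 - (2)·-1.0000 - (3)·3.0000) / (13) = 0.1538
  z = (-5 - (-4)·2.0000 - (4)·0.0000 - (-4)·3.0000) / (16) = 0.9375
  w = (8 - (-2)·2.0000 - (1)·0.0000 - (-4)·-1.0000) / (9) = 0.8889
Iteration 2:
  x = (1 - (4)·0.1538 - (2)·0.9375 - (1)·0.8889) / (-11) = 0.2163
  y = (1 - (-4)·0.0000 - (2)·0.9375 - (3)·0.8889) / (13) = -0.2724
  z = (-5 - (-4)·0.0000 - (4)·0.1538 - (-4)·0.8889) / (16) = -0.1287
  w = (8 - (-2)·0.0000 - (1)·0.1538 - (-4)·0.9375) / (9) = 1.2885

(0.2163, -0.2724, -0.1287, 1.2885)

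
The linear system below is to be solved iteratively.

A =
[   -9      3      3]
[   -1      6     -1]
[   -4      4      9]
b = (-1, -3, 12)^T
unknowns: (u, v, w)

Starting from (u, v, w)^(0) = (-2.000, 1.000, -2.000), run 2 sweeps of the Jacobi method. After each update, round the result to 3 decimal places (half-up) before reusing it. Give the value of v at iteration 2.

Iteration 1:
  u = (-1 - (3)·1.000 - (3)·-2.000) / (-9) = -0.222
  v = (-3 - (-1)·-2.000 - (-1)·-2.000) / (6) = -1.167
  w = (12 - (-4)·-2.000 - (4)·1.000) / (9) = 0.000
Iteration 2:
  u = (-1 - (3)·-1.167 - (3)·0.000) / (-9) = -0.278
  v = (-3 - (-1)·-0.222 - (-1)·0.000) / (6) = -0.537
  w = (12 - (-4)·-0.222 - (4)·-1.167) / (9) = 1.753

-0.537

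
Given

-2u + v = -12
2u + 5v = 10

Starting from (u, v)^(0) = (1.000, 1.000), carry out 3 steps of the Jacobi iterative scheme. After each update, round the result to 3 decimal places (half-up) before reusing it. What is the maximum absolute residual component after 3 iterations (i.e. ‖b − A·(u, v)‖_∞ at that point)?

Iteration 1:
  u = (-12 - (1)·1.000) / (-2) = 6.500
  v = (10 - (2)·1.000) / (5) = 1.600
Iteration 2:
  u = (-12 - (1)·1.600) / (-2) = 6.800
  v = (10 - (2)·6.500) / (5) = -0.600
Iteration 3:
  u = (-12 - (1)·-0.600) / (-2) = 5.700
  v = (10 - (2)·6.800) / (5) = -0.720
Residual b − A·x = (0.120, 2.200); ∞-norm = 2.200

2.200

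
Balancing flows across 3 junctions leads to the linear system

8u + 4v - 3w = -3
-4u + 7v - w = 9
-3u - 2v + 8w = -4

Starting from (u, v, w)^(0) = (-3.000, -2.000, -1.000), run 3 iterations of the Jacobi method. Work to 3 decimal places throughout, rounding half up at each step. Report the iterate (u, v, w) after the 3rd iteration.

(-1.143, 0.701, -0.551)

Iteration 1:
  u = (-3 - (4)·-2.000 - (-3)·-1.000) / (8) = 0.250
  v = (9 - (-4)·-3.000 - (-1)·-1.000) / (7) = -0.571
  w = (-4 - (-3)·-3.000 - (-2)·-2.000) / (8) = -2.125
Iteration 2:
  u = (-3 - (4)·-0.571 - (-3)·-2.125) / (8) = -0.886
  v = (9 - (-4)·0.250 - (-1)·-2.125) / (7) = 1.125
  w = (-4 - (-3)·0.250 - (-2)·-0.571) / (8) = -0.549
Iteration 3:
  u = (-3 - (4)·1.125 - (-3)·-0.549) / (8) = -1.143
  v = (9 - (-4)·-0.886 - (-1)·-0.549) / (7) = 0.701
  w = (-4 - (-3)·-0.886 - (-2)·1.125) / (8) = -0.551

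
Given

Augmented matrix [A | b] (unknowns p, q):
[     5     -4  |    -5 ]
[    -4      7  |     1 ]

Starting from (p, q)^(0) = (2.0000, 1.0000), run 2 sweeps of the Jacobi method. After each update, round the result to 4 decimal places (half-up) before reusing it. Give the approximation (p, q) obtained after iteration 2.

Iteration 1:
  p = (-5 - (-4)·1.0000) / (5) = -0.2000
  q = (1 - (-4)·2.0000) / (7) = 1.2857
Iteration 2:
  p = (-5 - (-4)·1.2857) / (5) = 0.0286
  q = (1 - (-4)·-0.2000) / (7) = 0.0286

(0.0286, 0.0286)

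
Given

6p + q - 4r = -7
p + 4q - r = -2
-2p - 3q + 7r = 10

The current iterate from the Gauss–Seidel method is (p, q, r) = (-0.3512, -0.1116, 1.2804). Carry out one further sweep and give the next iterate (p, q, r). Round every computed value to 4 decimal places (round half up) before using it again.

(-0.2945, -0.1063, 1.2989)

One sweep:
  p = (-7 - (1)·-0.1116 - (-4)·1.2804) / (6) = -0.2945
  q = (-2 - (1)·-0.2945 - (-1)·1.2804) / (4) = -0.1063
  r = (10 - (-2)·-0.2945 - (-3)·-0.1063) / (7) = 1.2989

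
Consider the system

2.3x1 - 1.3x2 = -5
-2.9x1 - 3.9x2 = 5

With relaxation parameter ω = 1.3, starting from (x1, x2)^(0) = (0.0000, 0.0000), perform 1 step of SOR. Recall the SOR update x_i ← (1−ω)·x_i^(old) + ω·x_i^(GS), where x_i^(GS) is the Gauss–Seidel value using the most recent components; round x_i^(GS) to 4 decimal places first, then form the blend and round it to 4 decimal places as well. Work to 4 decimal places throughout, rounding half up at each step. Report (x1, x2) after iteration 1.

Iteration 1:
  x1: GS value = (-5 - (-1.3)·0.0000) / (2.3) = -2.1739;  x1 ← (1−ω)·0.0000 + ω·-2.1739 = -2.8261
  x2: GS value = (5 - (-2.9)·-2.8261) / (-3.9) = 0.8194;  x2 ← (1−ω)·0.0000 + ω·0.8194 = 1.0652

(-2.8261, 1.0652)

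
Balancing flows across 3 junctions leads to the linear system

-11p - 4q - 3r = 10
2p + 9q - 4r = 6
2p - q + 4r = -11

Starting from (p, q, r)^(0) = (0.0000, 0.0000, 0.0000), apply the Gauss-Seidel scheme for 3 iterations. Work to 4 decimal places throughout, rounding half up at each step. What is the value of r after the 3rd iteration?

-2.7437

Iteration 1:
  p = (10 - (-4)·0.0000 - (-3)·0.0000) / (-11) = -0.9091
  q = (6 - (2)·-0.9091 - (-4)·0.0000) / (9) = 0.8687
  r = (-11 - (2)·-0.9091 - (-1)·0.8687) / (4) = -2.0783
Iteration 2:
  p = (10 - (-4)·0.8687 - (-3)·-2.0783) / (-11) = -0.6582
  q = (6 - (2)·-0.6582 - (-4)·-2.0783) / (9) = -0.1108
  r = (-11 - (2)·-0.6582 - (-1)·-0.1108) / (4) = -2.4486
Iteration 3:
  p = (10 - (-4)·-0.1108 - (-3)·-2.4486) / (-11) = -0.2010
  q = (6 - (2)·-0.2010 - (-4)·-2.4486) / (9) = -0.3769
  r = (-11 - (2)·-0.2010 - (-1)·-0.3769) / (4) = -2.7437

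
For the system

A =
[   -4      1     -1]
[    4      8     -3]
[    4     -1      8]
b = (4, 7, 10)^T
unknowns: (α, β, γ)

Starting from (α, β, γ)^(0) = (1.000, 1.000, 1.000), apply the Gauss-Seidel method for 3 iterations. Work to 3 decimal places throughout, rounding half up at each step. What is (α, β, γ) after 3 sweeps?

Iteration 1:
  α = (4 - (1)·1.000 - (-1)·1.000) / (-4) = -1.000
  β = (7 - (4)·-1.000 - (-3)·1.000) / (8) = 1.750
  γ = (10 - (4)·-1.000 - (-1)·1.750) / (8) = 1.969
Iteration 2:
  α = (4 - (1)·1.750 - (-1)·1.969) / (-4) = -1.055
  β = (7 - (4)·-1.055 - (-3)·1.969) / (8) = 2.141
  γ = (10 - (4)·-1.055 - (-1)·2.141) / (8) = 2.045
Iteration 3:
  α = (4 - (1)·2.141 - (-1)·2.045) / (-4) = -0.976
  β = (7 - (4)·-0.976 - (-3)·2.045) / (8) = 2.130
  γ = (10 - (4)·-0.976 - (-1)·2.130) / (8) = 2.004

(-0.976, 2.130, 2.004)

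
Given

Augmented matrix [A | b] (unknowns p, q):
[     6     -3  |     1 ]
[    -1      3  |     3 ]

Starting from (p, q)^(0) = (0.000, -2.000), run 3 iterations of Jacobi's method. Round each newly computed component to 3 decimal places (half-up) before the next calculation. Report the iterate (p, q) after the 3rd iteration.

(0.528, 1.222)

Iteration 1:
  p = (1 - (-3)·-2.000) / (6) = -0.833
  q = (3 - (-1)·0.000) / (3) = 1.000
Iteration 2:
  p = (1 - (-3)·1.000) / (6) = 0.667
  q = (3 - (-1)·-0.833) / (3) = 0.722
Iteration 3:
  p = (1 - (-3)·0.722) / (6) = 0.528
  q = (3 - (-1)·0.667) / (3) = 1.222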